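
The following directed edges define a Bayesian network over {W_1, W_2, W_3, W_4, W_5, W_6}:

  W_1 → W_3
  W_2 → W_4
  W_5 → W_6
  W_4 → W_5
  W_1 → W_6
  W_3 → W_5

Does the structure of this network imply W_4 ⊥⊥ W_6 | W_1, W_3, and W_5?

Yes

We examine all 2 paths between W_4 and W_6:
Path 1: W_4 → W_5 ← W_3 ← W_1 → W_6
  W_3 is a chain here and W_3 is conditioned on, so the path is blocked at W_3.
Path 2: W_4 → W_5 → W_6
  W_5 is a chain here and W_5 is conditioned on, so the path is blocked at W_5.
Every path is blocked, so W_4 and W_6 are d-separated given {W_1, W_3, W_5}.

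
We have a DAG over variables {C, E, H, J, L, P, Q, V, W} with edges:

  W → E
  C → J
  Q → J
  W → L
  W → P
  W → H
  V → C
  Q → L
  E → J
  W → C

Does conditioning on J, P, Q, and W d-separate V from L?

Yes

There are 4 undirected paths between V and L; checking each against the conditioning set {J, P, Q, W}:
Path 1: V → C ← W → L
  W is a fork here and W is conditioned on, so the path is blocked at W.
Path 2: V → C ← W → E → J ← Q → L
  W is a fork here and W is conditioned on, so the path is blocked at W.
Path 3: V → C → J ← Q → L
  Q is a fork here and Q is conditioned on, so the path is blocked at Q.
Path 4: V → C → J ← E ← W → L
  W is a fork here and W is conditioned on, so the path is blocked at W.
Since every path is blocked, d-separation holds.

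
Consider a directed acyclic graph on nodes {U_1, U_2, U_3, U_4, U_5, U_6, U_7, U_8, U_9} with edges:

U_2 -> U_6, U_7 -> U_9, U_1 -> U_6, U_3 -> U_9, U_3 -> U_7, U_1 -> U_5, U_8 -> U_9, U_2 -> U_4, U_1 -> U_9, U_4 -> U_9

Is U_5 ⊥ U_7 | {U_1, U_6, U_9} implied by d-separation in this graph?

Yes

We examine all 4 paths between U_5 and U_7:
Path 1: U_5 ← U_1 → U_6 ← U_2 → U_4 → U_9 ← U_7
  U_1 is a fork here and U_1 is conditioned on, so the path is blocked at U_1.
Path 2: U_5 ← U_1 → U_6 ← U_2 → U_4 → U_9 ← U_3 → U_7
  U_1 is a fork here and U_1 is conditioned on, so the path is blocked at U_1.
Path 3: U_5 ← U_1 → U_9 ← U_7
  U_1 is a fork here and U_1 is conditioned on, so the path is blocked at U_1.
Path 4: U_5 ← U_1 → U_9 ← U_3 → U_7
  U_1 is a fork here and U_1 is conditioned on, so the path is blocked at U_1.
All paths are blocked; U_5 ⊥ U_7 | {U_1, U_6, U_9} holds.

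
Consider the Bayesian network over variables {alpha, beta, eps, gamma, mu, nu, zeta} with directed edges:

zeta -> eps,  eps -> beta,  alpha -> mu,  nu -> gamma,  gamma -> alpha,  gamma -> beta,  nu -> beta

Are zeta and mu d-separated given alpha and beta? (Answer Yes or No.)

We examine all 2 paths between zeta and mu:
Path 1: zeta → eps → beta ← gamma → alpha → mu
  alpha is a chain here and alpha is conditioned on, so the path is blocked at alpha.
Path 2: zeta → eps → beta ← nu → gamma → alpha → mu
  alpha is a chain here and alpha is conditioned on, so the path is blocked at alpha.
Since every path is blocked, d-separation holds.

Yes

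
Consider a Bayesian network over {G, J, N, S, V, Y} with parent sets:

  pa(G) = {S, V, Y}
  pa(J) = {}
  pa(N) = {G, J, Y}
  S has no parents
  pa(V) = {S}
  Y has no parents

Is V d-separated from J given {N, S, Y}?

No

Enumerating the 4 paths from V to J and testing each for blocking by {N, S, Y}:
Path 1: V ← S → G ← Y → N ← J
  S is a fork here and S is conditioned on, so the path is blocked at S.
Path 2: V ← S → G → N ← J
  S is a fork here and S is conditioned on, so the path is blocked at S.
Path 3: V → G ← Y → N ← J
  Y is a fork here and Y is conditioned on, so the path is blocked at Y.
Path 4: V → G → N ← J
  G is a chain and G is not conditioned on; N is a collider and N is conditioned on, which opens it — no node blocks this path, so it is active.
Because an active path exists, V and J are not d-separated.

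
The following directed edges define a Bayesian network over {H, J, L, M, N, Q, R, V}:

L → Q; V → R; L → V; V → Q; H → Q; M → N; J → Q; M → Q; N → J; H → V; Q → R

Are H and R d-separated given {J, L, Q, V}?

Yes — H and R are d-separated given {J, L, Q, V}.

Enumerating the 6 paths from H to R and testing each for blocking by {J, L, Q, V}:
Path 1: H → V → Q → R
  V is a chain here and V is conditioned on, so the path is blocked at V.
Path 2: H → V → R
  V is a chain here and V is conditioned on, so the path is blocked at V.
Path 3: H → V ← L → Q → R
  L is a fork here and L is conditioned on, so the path is blocked at L.
Path 4: H → Q ← V → R
  V is a fork here and V is conditioned on, so the path is blocked at V.
Path 5: H → Q → R
  Q is a chain here and Q is conditioned on, so the path is blocked at Q.
Path 6: H → Q ← L → V → R
  L is a fork here and L is conditioned on, so the path is blocked at L.
Since every path is blocked, d-separation holds.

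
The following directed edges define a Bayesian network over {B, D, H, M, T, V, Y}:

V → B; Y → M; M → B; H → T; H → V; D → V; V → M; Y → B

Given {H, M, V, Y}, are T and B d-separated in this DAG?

Yes — T and B are d-separated given {H, M, V, Y}.

We examine all 3 paths between T and B:
  1. T ← H → V → M ← Y → B — H:fork[blocks]; V:chain[blocks]; M:collider[open]; Y:fork[blocks] ⇒ blocked
  2. T ← H → V → M → B — H:fork[blocks]; V:chain[blocks]; M:chain[blocks] ⇒ blocked
  3. T ← H → V → B — H:fork[blocks]; V:chain[blocks] ⇒ blocked
All paths are blocked; T ⊥ B | {H, M, V, Y} holds.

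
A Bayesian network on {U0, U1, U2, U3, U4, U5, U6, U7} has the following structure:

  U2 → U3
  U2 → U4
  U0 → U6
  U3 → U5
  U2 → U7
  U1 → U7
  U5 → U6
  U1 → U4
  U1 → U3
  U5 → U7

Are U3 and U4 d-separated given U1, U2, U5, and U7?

Yes

6 paths connect U3 and U4; each must be blocked for d-separation to hold:
Path 1: U3 → U5 → U7 ← U2 → U4
  U5 is a chain here and U5 is conditioned on, so the path is blocked at U5.
Path 2: U3 → U5 → U7 ← U1 → U4
  U5 is a chain here and U5 is conditioned on, so the path is blocked at U5.
Path 3: U3 ← U2 → U7 ← U1 → U4
  U2 is a fork here and U2 is conditioned on, so the path is blocked at U2.
Path 4: U3 ← U2 → U4
  U2 is a fork here and U2 is conditioned on, so the path is blocked at U2.
Path 5: U3 ← U1 → U7 ← U2 → U4
  U1 is a fork here and U1 is conditioned on, so the path is blocked at U1.
Path 6: U3 ← U1 → U4
  U1 is a fork here and U1 is conditioned on, so the path is blocked at U1.
Every path is blocked, so U3 and U4 are d-separated given {U1, U2, U5, U7}.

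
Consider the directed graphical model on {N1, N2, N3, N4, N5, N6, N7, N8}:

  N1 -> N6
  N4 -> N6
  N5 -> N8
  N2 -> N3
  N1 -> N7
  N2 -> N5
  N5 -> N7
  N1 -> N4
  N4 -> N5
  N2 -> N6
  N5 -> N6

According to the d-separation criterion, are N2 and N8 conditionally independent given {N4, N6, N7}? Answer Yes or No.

No

6 paths connect N2 and N8; each must be blocked for d-separation to hold:
  1. N2 → N6 ← N4 → N5 → N8 — N6:collider[open]; N4:fork[blocks]; N5:chain[open] ⇒ blocked
  2. N2 → N6 ← N4 ← N1 → N7 ← N5 → N8 — N6:collider[open]; N4:chain[blocks]; N1:fork[open]; N7:collider[open]; N5:fork[open] ⇒ blocked
  3. N2 → N6 ← N5 → N8 — N6:collider[open]; N5:fork[open] ⇒ active
  4. N2 → N6 ← N1 → N4 → N5 → N8 — N6:collider[open]; N1:fork[open]; N4:chain[blocks]; N5:chain[open] ⇒ blocked
  5. N2 → N6 ← N1 → N7 ← N5 → N8 — N6:collider[open]; N1:fork[open]; N7:collider[open]; N5:fork[open] ⇒ active
  6. N2 → N5 → N8 — N5:chain[open] ⇒ active
Since the path N2 → N6 ← N5 → N8 is active, N2 and N8 are not d-separated given {N4, N6, N7}.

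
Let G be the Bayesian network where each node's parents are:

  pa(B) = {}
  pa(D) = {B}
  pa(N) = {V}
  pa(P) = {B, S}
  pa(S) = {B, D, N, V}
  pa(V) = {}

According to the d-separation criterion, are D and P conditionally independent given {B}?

We examine all 4 paths between D and P:
Path 1: D ← B → P
  B is a fork here and B is conditioned on, so the path is blocked at B.
Path 2: D ← B → S → P
  B is a fork here and B is conditioned on, so the path is blocked at B.
Path 3: D → S ← B → P
  S is a collider here and neither S nor any of its descendants is conditioned on, so the collider stays closed — the path is blocked at S.
Path 4: D → S → P
  S is a chain and S is not conditioned on — no node blocks this path, so it is active.
At least one path is unblocked, so d-separation fails.

No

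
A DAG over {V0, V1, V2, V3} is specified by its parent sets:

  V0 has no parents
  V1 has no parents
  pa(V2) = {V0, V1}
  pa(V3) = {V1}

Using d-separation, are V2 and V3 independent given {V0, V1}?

Yes

Only one path connects V2 and V3:
  1. V2 ← V1 → V3 — V1:fork[blocks] ⇒ blocked
Every path is blocked, so V2 and V3 are d-separated given {V0, V1}.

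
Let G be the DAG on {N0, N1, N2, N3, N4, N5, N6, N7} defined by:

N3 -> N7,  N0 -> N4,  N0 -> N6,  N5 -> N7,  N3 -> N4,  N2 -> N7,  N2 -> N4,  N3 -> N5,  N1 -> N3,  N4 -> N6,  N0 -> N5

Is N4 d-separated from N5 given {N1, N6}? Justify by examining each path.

6 paths connect N4 and N5; each must be blocked for d-separation to hold:
  1. N4 ← N0 → N5 — N0:fork[open] ⇒ active
  2. N4 ← N2 → N7 ← N3 → N5 — N2:fork[open]; N7:collider[blocks]; N3:fork[open] ⇒ blocked
  3. N4 ← N2 → N7 ← N5 — N2:fork[open]; N7:collider[blocks] ⇒ blocked
  4. N4 ← N3 → N5 — N3:fork[open] ⇒ active
  5. N4 ← N3 → N7 ← N5 — N3:fork[open]; N7:collider[blocks] ⇒ blocked
  6. N4 → N6 ← N0 → N5 — N6:collider[open]; N0:fork[open] ⇒ active
Since the path N4 ← N0 → N5 is active, N4 and N5 are not d-separated given {N1, N6}.

No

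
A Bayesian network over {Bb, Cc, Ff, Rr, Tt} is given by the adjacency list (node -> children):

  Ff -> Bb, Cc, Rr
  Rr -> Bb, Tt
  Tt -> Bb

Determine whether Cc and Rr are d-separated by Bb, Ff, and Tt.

3 paths connect Cc and Rr; each must be blocked for d-separation to hold:
  1. Cc ← Ff → Rr — Ff:fork[blocks] ⇒ blocked
  2. Cc ← Ff → Bb ← Rr — Ff:fork[blocks]; Bb:collider[open] ⇒ blocked
  3. Cc ← Ff → Bb ← Tt ← Rr — Ff:fork[blocks]; Bb:collider[open]; Tt:chain[blocks] ⇒ blocked
All paths are blocked; Cc ⊥ Rr | {Bb, Ff, Tt} holds.

Yes — Cc and Rr are d-separated given {Bb, Ff, Tt}.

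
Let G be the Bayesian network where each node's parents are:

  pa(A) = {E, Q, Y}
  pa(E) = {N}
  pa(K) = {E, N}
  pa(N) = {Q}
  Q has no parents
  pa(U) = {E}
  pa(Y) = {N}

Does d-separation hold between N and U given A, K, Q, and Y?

No — N and U are not d-separated given {A, K, Q, Y}.

There are 4 undirected paths between N and U; checking each against the conditioning set {A, K, Q, Y}:
  1. N ← Q → A ← E → U — Q:fork[blocks]; A:collider[open]; E:fork[open] ⇒ blocked
  2. N → E → U — E:chain[open] ⇒ active
  3. N → Y → A ← E → U — Y:chain[blocks]; A:collider[open]; E:fork[open] ⇒ blocked
  4. N → K ← E → U — K:collider[open]; E:fork[open] ⇒ active
At least one path is unblocked, so d-separation fails.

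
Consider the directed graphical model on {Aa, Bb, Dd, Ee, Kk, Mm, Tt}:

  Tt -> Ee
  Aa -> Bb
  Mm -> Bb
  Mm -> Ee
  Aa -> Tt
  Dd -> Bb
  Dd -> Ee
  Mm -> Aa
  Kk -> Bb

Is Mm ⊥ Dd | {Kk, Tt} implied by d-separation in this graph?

Yes

We examine all 6 paths between Mm and Dd:
  1. Mm → Bb ← Dd — Bb:collider[blocks] ⇒ blocked
  2. Mm → Bb ← Aa → Tt → Ee ← Dd — Bb:collider[blocks]; Aa:fork[open]; Tt:chain[blocks]; Ee:collider[blocks] ⇒ blocked
  3. Mm → Ee ← Tt ← Aa → Bb ← Dd — Ee:collider[blocks]; Tt:chain[blocks]; Aa:fork[open]; Bb:collider[blocks] ⇒ blocked
  4. Mm → Ee ← Dd — Ee:collider[blocks] ⇒ blocked
  5. Mm → Aa → Bb ← Dd — Aa:chain[open]; Bb:collider[blocks] ⇒ blocked
  6. Mm → Aa → Tt → Ee ← Dd — Aa:chain[open]; Tt:chain[blocks]; Ee:collider[blocks] ⇒ blocked
Every path is blocked, so Mm and Dd are d-separated given {Kk, Tt}.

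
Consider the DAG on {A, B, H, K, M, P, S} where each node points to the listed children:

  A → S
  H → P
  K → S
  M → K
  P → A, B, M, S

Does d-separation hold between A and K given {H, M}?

4 paths connect A and K; each must be blocked for d-separation to hold:
Path 1: A ← P → M → K
  M is a chain here and M is conditioned on, so the path is blocked at M.
Path 2: A ← P → S ← K
  S is a collider here and neither S nor any of its descendants is conditioned on, so the collider stays closed — the path is blocked at S.
Path 3: A → S ← K
  S is a collider here and neither S nor any of its descendants is conditioned on, so the collider stays closed — the path is blocked at S.
Path 4: A → S ← P → M → K
  S is a collider here and neither S nor any of its descendants is conditioned on, so the collider stays closed — the path is blocked at S.
Since every path is blocked, d-separation holds.

Yes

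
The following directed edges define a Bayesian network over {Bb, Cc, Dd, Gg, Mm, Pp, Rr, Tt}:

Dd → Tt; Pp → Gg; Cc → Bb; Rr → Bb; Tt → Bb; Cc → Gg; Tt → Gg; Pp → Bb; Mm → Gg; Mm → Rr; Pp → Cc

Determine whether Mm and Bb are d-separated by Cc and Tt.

6 paths connect Mm and Bb; each must be blocked for d-separation to hold:
Path 1: Mm → Gg ← Cc ← Pp → Bb
  Gg is a collider here and neither Gg nor any of its descendants is conditioned on, so the collider stays closed — the path is blocked at Gg.
Path 2: Mm → Gg ← Cc → Bb
  Gg is a collider here and neither Gg nor any of its descendants is conditioned on, so the collider stays closed — the path is blocked at Gg.
Path 3: Mm → Gg ← Pp → Cc → Bb
  Gg is a collider here and neither Gg nor any of its descendants is conditioned on, so the collider stays closed — the path is blocked at Gg.
Path 4: Mm → Gg ← Pp → Bb
  Gg is a collider here and neither Gg nor any of its descendants is conditioned on, so the collider stays closed — the path is blocked at Gg.
Path 5: Mm → Gg ← Tt → Bb
  Gg is a collider here and neither Gg nor any of its descendants is conditioned on, so the collider stays closed — the path is blocked at Gg.
Path 6: Mm → Rr → Bb
  Rr is a chain and Rr is not conditioned on — no node blocks this path, so it is active.
Since the path Mm → Rr → Bb is active, Mm and Bb are not d-separated given {Cc, Tt}.

No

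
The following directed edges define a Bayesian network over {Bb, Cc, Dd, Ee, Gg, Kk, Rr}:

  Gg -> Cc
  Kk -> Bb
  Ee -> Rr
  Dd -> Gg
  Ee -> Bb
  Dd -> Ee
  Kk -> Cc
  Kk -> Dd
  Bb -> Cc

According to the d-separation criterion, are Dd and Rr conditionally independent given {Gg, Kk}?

No

Enumerating the 5 paths from Dd to Rr and testing each for blocking by {Gg, Kk}:
  1. Dd → Gg → Cc ← Bb ← Ee → Rr — Gg:chain[blocks]; Cc:collider[blocks]; Bb:chain[open]; Ee:fork[open] ⇒ blocked
  2. Dd → Gg → Cc ← Kk → Bb ← Ee → Rr — Gg:chain[blocks]; Cc:collider[blocks]; Kk:fork[blocks]; Bb:collider[blocks]; Ee:fork[open] ⇒ blocked
  3. Dd ← Kk → Bb ← Ee → Rr — Kk:fork[blocks]; Bb:collider[blocks]; Ee:fork[open] ⇒ blocked
  4. Dd ← Kk → Cc ← Bb ← Ee → Rr — Kk:fork[blocks]; Cc:collider[blocks]; Bb:chain[open]; Ee:fork[open] ⇒ blocked
  5. Dd → Ee → Rr — Ee:chain[open] ⇒ active
Because an active path exists, Dd and Rr are not d-separated.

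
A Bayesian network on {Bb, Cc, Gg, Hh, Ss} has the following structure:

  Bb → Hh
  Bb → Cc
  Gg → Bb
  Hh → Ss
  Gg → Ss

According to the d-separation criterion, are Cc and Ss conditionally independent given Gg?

No — Cc and Ss are not d-separated given {Gg}.

We examine all 2 paths between Cc and Ss:
Path 1: Cc ← Bb → Hh → Ss
  Bb is a fork and Bb is not conditioned on; Hh is a chain and Hh is not conditioned on — no node blocks this path, so it is active.
Path 2: Cc ← Bb ← Gg → Ss
  Gg is a fork here and Gg is conditioned on, so the path is blocked at Gg.
Since the path Cc ← Bb → Hh → Ss is active, Cc and Ss are not d-separated given {Gg}.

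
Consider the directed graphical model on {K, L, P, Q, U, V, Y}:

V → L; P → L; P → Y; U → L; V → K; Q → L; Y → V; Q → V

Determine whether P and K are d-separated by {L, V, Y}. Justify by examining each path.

Yes

We examine all 3 paths between P and K:
Path 1: P → Y → V → K
  Y is a chain here and Y is conditioned on, so the path is blocked at Y.
Path 2: P → L ← V → K
  V is a fork here and V is conditioned on, so the path is blocked at V.
Path 3: P → L ← Q → V → K
  V is a chain here and V is conditioned on, so the path is blocked at V.
Every path is blocked, so P and K are d-separated given {L, V, Y}.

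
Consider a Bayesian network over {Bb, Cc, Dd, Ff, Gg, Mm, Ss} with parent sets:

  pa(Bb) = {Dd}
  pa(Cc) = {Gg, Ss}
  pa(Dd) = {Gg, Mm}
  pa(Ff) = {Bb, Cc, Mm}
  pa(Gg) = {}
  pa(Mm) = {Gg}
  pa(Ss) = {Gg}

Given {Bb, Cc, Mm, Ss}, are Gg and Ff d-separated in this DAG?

6 paths connect Gg and Ff; each must be blocked for d-separation to hold:
Path 1: Gg → Mm → Ff
  Mm is a chain here and Mm is conditioned on, so the path is blocked at Mm.
Path 2: Gg → Mm → Dd → Bb → Ff
  Mm is a chain here and Mm is conditioned on, so the path is blocked at Mm.
Path 3: Gg → Cc → Ff
  Cc is a chain here and Cc is conditioned on, so the path is blocked at Cc.
Path 4: Gg → Ss → Cc → Ff
  Ss is a chain here and Ss is conditioned on, so the path is blocked at Ss.
Path 5: Gg → Dd ← Mm → Ff
  Mm is a fork here and Mm is conditioned on, so the path is blocked at Mm.
Path 6: Gg → Dd → Bb → Ff
  Bb is a chain here and Bb is conditioned on, so the path is blocked at Bb.
Every path is blocked, so Gg and Ff are d-separated given {Bb, Cc, Mm, Ss}.

Yes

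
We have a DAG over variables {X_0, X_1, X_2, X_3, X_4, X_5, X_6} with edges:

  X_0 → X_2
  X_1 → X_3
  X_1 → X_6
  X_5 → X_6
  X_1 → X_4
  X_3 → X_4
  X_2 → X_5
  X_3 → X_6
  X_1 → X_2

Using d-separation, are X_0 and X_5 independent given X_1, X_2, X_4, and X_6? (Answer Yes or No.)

We examine all 4 paths between X_0 and X_5:
Path 1: X_0 → X_2 → X_5
  X_2 is a chain here and X_2 is conditioned on, so the path is blocked at X_2.
Path 2: X_0 → X_2 ← X_1 → X_4 ← X_3 → X_6 ← X_5
  X_1 is a fork here and X_1 is conditioned on, so the path is blocked at X_1.
Path 3: X_0 → X_2 ← X_1 → X_6 ← X_5
  X_1 is a fork here and X_1 is conditioned on, so the path is blocked at X_1.
Path 4: X_0 → X_2 ← X_1 → X_3 → X_6 ← X_5
  X_1 is a fork here and X_1 is conditioned on, so the path is blocked at X_1.
Every path is blocked, so X_0 and X_5 are d-separated given {X_1, X_2, X_4, X_6}.

Yes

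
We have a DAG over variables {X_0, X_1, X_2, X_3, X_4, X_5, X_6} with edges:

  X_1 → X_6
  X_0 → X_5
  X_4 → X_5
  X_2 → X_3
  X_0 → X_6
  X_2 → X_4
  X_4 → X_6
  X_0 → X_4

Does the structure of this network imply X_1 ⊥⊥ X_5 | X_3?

Yes — X_1 and X_5 are d-separated given {X_3}.

Enumerating the 4 paths from X_1 to X_5 and testing each for blocking by {X_3}:
Path 1: X_1 → X_6 ← X_0 → X_5
  X_6 is a collider here and neither X_6 nor any of its descendants is conditioned on, so the collider stays closed — the path is blocked at X_6.
Path 2: X_1 → X_6 ← X_0 → X_4 → X_5
  X_6 is a collider here and neither X_6 nor any of its descendants is conditioned on, so the collider stays closed — the path is blocked at X_6.
Path 3: X_1 → X_6 ← X_4 ← X_0 → X_5
  X_6 is a collider here and neither X_6 nor any of its descendants is conditioned on, so the collider stays closed — the path is blocked at X_6.
Path 4: X_1 → X_6 ← X_4 → X_5
  X_6 is a collider here and neither X_6 nor any of its descendants is conditioned on, so the collider stays closed — the path is blocked at X_6.
Every path is blocked, so X_1 and X_5 are d-separated given {X_3}.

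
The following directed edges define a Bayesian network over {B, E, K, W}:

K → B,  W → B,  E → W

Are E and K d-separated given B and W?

Yes

There is one path between E and K:
  1. E → W → B ← K — W:chain[blocks]; B:collider[open] ⇒ blocked
All paths are blocked; E ⊥ K | {B, W} holds.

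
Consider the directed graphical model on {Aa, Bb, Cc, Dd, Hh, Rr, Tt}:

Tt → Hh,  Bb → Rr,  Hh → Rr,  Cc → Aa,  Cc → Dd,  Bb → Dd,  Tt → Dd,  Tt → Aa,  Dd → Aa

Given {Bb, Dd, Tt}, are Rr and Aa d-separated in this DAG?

Yes

Enumerating the 6 paths from Rr to Aa and testing each for blocking by {Bb, Dd, Tt}:
  1. Rr ← Bb → Dd → Aa — Bb:fork[blocks]; Dd:chain[blocks] ⇒ blocked
  2. Rr ← Bb → Dd ← Tt → Aa — Bb:fork[blocks]; Dd:collider[open]; Tt:fork[blocks] ⇒ blocked
  3. Rr ← Bb → Dd ← Cc → Aa — Bb:fork[blocks]; Dd:collider[open]; Cc:fork[open] ⇒ blocked
  4. Rr ← Hh ← Tt → Dd → Aa — Hh:chain[open]; Tt:fork[blocks]; Dd:chain[blocks] ⇒ blocked
  5. Rr ← Hh ← Tt → Dd ← Cc → Aa — Hh:chain[open]; Tt:fork[blocks]; Dd:collider[open]; Cc:fork[open] ⇒ blocked
  6. Rr ← Hh ← Tt → Aa — Hh:chain[open]; Tt:fork[blocks] ⇒ blocked
All paths are blocked; Rr ⊥ Aa | {Bb, Dd, Tt} holds.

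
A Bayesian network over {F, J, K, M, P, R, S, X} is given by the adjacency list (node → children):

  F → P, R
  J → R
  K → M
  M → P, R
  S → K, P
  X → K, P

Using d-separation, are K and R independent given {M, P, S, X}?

Yes — K and R are d-separated given {M, P, S, X}.

6 paths connect K and R; each must be blocked for d-separation to hold:
Path 1: K ← X → P ← F → R
  X is a fork here and X is conditioned on, so the path is blocked at X.
Path 2: K ← X → P ← M → R
  X is a fork here and X is conditioned on, so the path is blocked at X.
Path 3: K ← S → P ← F → R
  S is a fork here and S is conditioned on, so the path is blocked at S.
Path 4: K ← S → P ← M → R
  S is a fork here and S is conditioned on, so the path is blocked at S.
Path 5: K → M → R
  M is a chain here and M is conditioned on, so the path is blocked at M.
Path 6: K → M → P ← F → R
  M is a chain here and M is conditioned on, so the path is blocked at M.
Since every path is blocked, d-separation holds.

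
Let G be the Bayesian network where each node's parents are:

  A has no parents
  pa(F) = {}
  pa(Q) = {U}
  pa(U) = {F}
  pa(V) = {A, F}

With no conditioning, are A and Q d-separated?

The only undirected path from A to Q is:
Path 1: A → V ← F → U → Q
  V is a collider here and neither V nor any of its descendants is conditioned on, so the collider stays closed — the path is blocked at V.
Every path is blocked, so A and Q are d-separated given ∅.

Yes — A and Q are d-separated given ∅.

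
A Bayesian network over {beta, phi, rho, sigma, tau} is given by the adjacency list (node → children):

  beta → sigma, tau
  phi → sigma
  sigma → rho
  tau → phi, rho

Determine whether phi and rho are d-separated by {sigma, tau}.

Yes — phi and rho are d-separated given {sigma, tau}.

4 paths connect phi and rho; each must be blocked for d-separation to hold:
  1. phi ← tau → rho — tau:fork[blocks] ⇒ blocked
  2. phi ← tau ← beta → sigma → rho — tau:chain[blocks]; beta:fork[open]; sigma:chain[blocks] ⇒ blocked
  3. phi → sigma → rho — sigma:chain[blocks] ⇒ blocked
  4. phi → sigma ← beta → tau → rho — sigma:collider[open]; beta:fork[open]; tau:chain[blocks] ⇒ blocked
Every path is blocked, so phi and rho are d-separated given {sigma, tau}.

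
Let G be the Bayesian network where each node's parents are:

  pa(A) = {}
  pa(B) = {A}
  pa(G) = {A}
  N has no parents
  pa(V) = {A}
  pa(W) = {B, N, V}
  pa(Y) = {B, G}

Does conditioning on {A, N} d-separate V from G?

4 paths connect V and G; each must be blocked for d-separation to hold:
Path 1: V → W ← B → Y ← G
  W is a collider here and neither W nor any of its descendants is conditioned on, so the collider stays closed — the path is blocked at W.
Path 2: V → W ← B ← A → G
  W is a collider here and neither W nor any of its descendants is conditioned on, so the collider stays closed — the path is blocked at W.
Path 3: V ← A → B → Y ← G
  A is a fork here and A is conditioned on, so the path is blocked at A.
Path 4: V ← A → G
  A is a fork here and A is conditioned on, so the path is blocked at A.
Since every path is blocked, d-separation holds.

Yes — V and G are d-separated given {A, N}.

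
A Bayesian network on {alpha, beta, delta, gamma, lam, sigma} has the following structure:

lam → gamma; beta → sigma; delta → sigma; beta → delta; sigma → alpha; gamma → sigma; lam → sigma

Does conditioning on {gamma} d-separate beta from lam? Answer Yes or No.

Yes — beta and lam are d-separated given {gamma}.

There are 4 undirected paths between beta and lam; checking each against the conditioning set {gamma}:
Path 1: beta → delta → sigma ← gamma ← lam
  sigma is a collider here and neither sigma nor any of its descendants is conditioned on, so the collider stays closed — the path is blocked at sigma.
Path 2: beta → delta → sigma ← lam
  sigma is a collider here and neither sigma nor any of its descendants is conditioned on, so the collider stays closed — the path is blocked at sigma.
Path 3: beta → sigma ← gamma ← lam
  sigma is a collider here and neither sigma nor any of its descendants is conditioned on, so the collider stays closed — the path is blocked at sigma.
Path 4: beta → sigma ← lam
  sigma is a collider here and neither sigma nor any of its descendants is conditioned on, so the collider stays closed — the path is blocked at sigma.
All paths are blocked; beta ⊥ lam | {gamma} holds.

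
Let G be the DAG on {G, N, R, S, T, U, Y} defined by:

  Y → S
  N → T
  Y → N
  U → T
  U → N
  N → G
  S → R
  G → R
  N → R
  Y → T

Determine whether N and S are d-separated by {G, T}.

We examine all 5 paths between N and S:
  1. N → R ← S — R:collider[blocks] ⇒ blocked
  2. N ← Y → S — Y:fork[open] ⇒ active
  3. N ← U → T ← Y → S — U:fork[open]; T:collider[open]; Y:fork[open] ⇒ active
  4. N → T ← Y → S — T:collider[open]; Y:fork[open] ⇒ active
  5. N → G → R ← S — G:chain[blocks]; R:collider[blocks] ⇒ blocked
At least one path is unblocked, so d-separation fails.

No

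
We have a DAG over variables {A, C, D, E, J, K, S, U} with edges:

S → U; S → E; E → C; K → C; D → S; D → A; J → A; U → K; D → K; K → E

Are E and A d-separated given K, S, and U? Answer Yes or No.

Yes — E and A are d-separated given {K, S, U}.

Enumerating the 6 paths from E to A and testing each for blocking by {K, S, U}:
  1. E ← K ← U ← S ← D → A — K:chain[blocks]; U:chain[blocks]; S:chain[blocks]; D:fork[open] ⇒ blocked
  2. E ← K ← D → A — K:chain[blocks]; D:fork[open] ⇒ blocked
  3. E ← S → U → K ← D → A — S:fork[blocks]; U:chain[blocks]; K:collider[open]; D:fork[open] ⇒ blocked
  4. E ← S ← D → A — S:chain[blocks]; D:fork[open] ⇒ blocked
  5. E → C ← K ← U ← S ← D → A — C:collider[blocks]; K:chain[blocks]; U:chain[blocks]; S:chain[blocks]; D:fork[open] ⇒ blocked
  6. E → C ← K ← D → A — C:collider[blocks]; K:chain[blocks]; D:fork[open] ⇒ blocked
All paths are blocked; E ⊥ A | {K, S, U} holds.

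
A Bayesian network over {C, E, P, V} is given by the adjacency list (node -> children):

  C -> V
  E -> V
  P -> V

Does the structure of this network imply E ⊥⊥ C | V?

There is one path between E and C:
Path 1: E → V ← C
  V is a collider and V is conditioned on, which opens it — no node blocks this path, so it is active.
Since the path E → V ← C is active, E and C are not d-separated given {V}.

No — E and C are not d-separated given {V}.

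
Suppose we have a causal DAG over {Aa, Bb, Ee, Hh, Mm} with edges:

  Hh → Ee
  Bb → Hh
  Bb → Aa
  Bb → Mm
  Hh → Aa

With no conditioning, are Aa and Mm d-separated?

No

We examine all 2 paths between Aa and Mm:
Path 1: Aa ← Hh ← Bb → Mm
  Hh is a chain and Hh is not conditioned on; Bb is a fork and Bb is not conditioned on — no node blocks this path, so it is active.
Path 2: Aa ← Bb → Mm
  Bb is a fork and Bb is not conditioned on — no node blocks this path, so it is active.
At least one path is unblocked, so d-separation fails.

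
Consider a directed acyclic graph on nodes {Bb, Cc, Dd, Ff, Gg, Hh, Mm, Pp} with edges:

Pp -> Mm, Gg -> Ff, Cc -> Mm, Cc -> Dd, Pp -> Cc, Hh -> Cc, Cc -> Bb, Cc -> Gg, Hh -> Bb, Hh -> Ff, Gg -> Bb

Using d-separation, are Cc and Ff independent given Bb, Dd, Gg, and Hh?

Yes — Cc and Ff are d-separated given {Bb, Dd, Gg, Hh}.

We examine all 6 paths between Cc and Ff:
Path 1: Cc → Gg → Bb ← Hh → Ff
  Gg is a chain here and Gg is conditioned on, so the path is blocked at Gg.
Path 2: Cc → Gg → Ff
  Gg is a chain here and Gg is conditioned on, so the path is blocked at Gg.
Path 3: Cc → Bb ← Gg → Ff
  Gg is a fork here and Gg is conditioned on, so the path is blocked at Gg.
Path 4: Cc → Bb ← Hh → Ff
  Hh is a fork here and Hh is conditioned on, so the path is blocked at Hh.
Path 5: Cc ← Hh → Bb ← Gg → Ff
  Hh is a fork here and Hh is conditioned on, so the path is blocked at Hh.
Path 6: Cc ← Hh → Ff
  Hh is a fork here and Hh is conditioned on, so the path is blocked at Hh.
Every path is blocked, so Cc and Ff are d-separated given {Bb, Dd, Gg, Hh}.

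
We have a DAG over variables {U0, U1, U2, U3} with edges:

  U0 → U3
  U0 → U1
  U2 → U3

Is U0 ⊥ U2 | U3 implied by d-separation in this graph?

The only undirected path from U0 to U2 is:
  1. U0 → U3 ← U2 — U3:collider[open] ⇒ active
Since the path U0 → U3 ← U2 is active, U0 and U2 are not d-separated given {U3}.

No — U0 and U2 are not d-separated given {U3}.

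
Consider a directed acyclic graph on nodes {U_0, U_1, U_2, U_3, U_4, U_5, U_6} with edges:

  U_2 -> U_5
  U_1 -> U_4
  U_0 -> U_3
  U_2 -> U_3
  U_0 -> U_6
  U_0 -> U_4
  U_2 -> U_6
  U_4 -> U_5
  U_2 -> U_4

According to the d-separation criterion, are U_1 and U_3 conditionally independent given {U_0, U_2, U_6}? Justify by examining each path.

Yes

There are 6 undirected paths between U_1 and U_3; checking each against the conditioning set {U_0, U_2, U_6}:
Path 1: U_1 → U_4 ← U_0 → U_3
  U_4 is a collider here and neither U_4 nor any of its descendants is conditioned on, so the collider stays closed — the path is blocked at U_4.
Path 2: U_1 → U_4 ← U_0 → U_6 ← U_2 → U_3
  U_4 is a collider here and neither U_4 nor any of its descendants is conditioned on, so the collider stays closed — the path is blocked at U_4.
Path 3: U_1 → U_4 → U_5 ← U_2 → U_3
  U_5 is a collider here and neither U_5 nor any of its descendants is conditioned on, so the collider stays closed — the path is blocked at U_5.
Path 4: U_1 → U_4 → U_5 ← U_2 → U_6 ← U_0 → U_3
  U_5 is a collider here and neither U_5 nor any of its descendants is conditioned on, so the collider stays closed — the path is blocked at U_5.
Path 5: U_1 → U_4 ← U_2 → U_3
  U_4 is a collider here and neither U_4 nor any of its descendants is conditioned on, so the collider stays closed — the path is blocked at U_4.
Path 6: U_1 → U_4 ← U_2 → U_6 ← U_0 → U_3
  U_4 is a collider here and neither U_4 nor any of its descendants is conditioned on, so the collider stays closed — the path is blocked at U_4.
All paths are blocked; U_1 ⊥ U_3 | {U_0, U_2, U_6} holds.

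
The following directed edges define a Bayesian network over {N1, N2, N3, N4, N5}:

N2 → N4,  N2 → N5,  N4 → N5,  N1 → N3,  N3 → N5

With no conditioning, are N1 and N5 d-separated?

There is one path between N1 and N5:
  1. N1 → N3 → N5 — N3:chain[open] ⇒ active
Because an active path exists, N1 and N5 are not d-separated.

No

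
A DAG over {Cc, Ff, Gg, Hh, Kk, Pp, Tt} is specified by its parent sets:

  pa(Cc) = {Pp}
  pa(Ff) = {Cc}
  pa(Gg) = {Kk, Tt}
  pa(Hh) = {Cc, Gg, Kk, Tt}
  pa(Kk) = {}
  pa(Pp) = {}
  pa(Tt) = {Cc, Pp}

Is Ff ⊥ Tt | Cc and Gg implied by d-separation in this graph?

Yes

5 paths connect Ff and Tt; each must be blocked for d-separation to hold:
Path 1: Ff ← Cc → Tt
  Cc is a fork here and Cc is conditioned on, so the path is blocked at Cc.
Path 2: Ff ← Cc ← Pp → Tt
  Cc is a chain here and Cc is conditioned on, so the path is blocked at Cc.
Path 3: Ff ← Cc → Hh ← Gg ← Tt
  Cc is a fork here and Cc is conditioned on, so the path is blocked at Cc.
Path 4: Ff ← Cc → Hh ← Tt
  Cc is a fork here and Cc is conditioned on, so the path is blocked at Cc.
Path 5: Ff ← Cc → Hh ← Kk → Gg ← Tt
  Cc is a fork here and Cc is conditioned on, so the path is blocked at Cc.
Since every path is blocked, d-separation holds.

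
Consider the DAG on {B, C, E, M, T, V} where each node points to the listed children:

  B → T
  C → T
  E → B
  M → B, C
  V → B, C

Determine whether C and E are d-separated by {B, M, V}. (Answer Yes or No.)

There are 3 undirected paths between C and E; checking each against the conditioning set {B, M, V}:
Path 1: C → T ← B ← E
  T is a collider here and neither T nor any of its descendants is conditioned on, so the collider stays closed — the path is blocked at T.
Path 2: C ← M → B ← E
  M is a fork here and M is conditioned on, so the path is blocked at M.
Path 3: C ← V → B ← E
  V is a fork here and V is conditioned on, so the path is blocked at V.
Every path is blocked, so C and E are d-separated given {B, M, V}.

Yes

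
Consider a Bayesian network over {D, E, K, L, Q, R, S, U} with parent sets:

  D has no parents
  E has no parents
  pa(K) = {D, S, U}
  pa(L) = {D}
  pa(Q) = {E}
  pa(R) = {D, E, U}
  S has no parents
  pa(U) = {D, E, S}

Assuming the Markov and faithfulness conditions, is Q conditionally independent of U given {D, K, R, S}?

Enumerating the 5 paths from Q to U and testing each for blocking by {D, K, R, S}:
Path 1: Q ← E → U
  E is a fork and E is not conditioned on — no node blocks this path, so it is active.
Path 2: Q ← E → R ← U
  E is a fork and E is not conditioned on; R is a collider and R is conditioned on, which opens it — no node blocks this path, so it is active.
Path 3: Q ← E → R ← D → K ← U
  D is a fork here and D is conditioned on, so the path is blocked at D.
Path 4: Q ← E → R ← D → K ← S → U
  D is a fork here and D is conditioned on, so the path is blocked at D.
Path 5: Q ← E → R ← D → U
  D is a fork here and D is conditioned on, so the path is blocked at D.
Because an active path exists, Q and U are not d-separated.

No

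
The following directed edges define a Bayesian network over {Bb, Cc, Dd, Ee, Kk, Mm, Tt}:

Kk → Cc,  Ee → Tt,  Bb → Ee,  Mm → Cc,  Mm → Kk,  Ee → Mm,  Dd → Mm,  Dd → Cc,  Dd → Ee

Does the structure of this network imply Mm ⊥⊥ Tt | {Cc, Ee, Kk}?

Yes — Mm and Tt are d-separated given {Cc, Ee, Kk}.

We examine all 4 paths between Mm and Tt:
Path 1: Mm → Cc ← Dd → Ee → Tt
  Ee is a chain here and Ee is conditioned on, so the path is blocked at Ee.
Path 2: Mm ← Ee → Tt
  Ee is a fork here and Ee is conditioned on, so the path is blocked at Ee.
Path 3: Mm → Kk → Cc ← Dd → Ee → Tt
  Kk is a chain here and Kk is conditioned on, so the path is blocked at Kk.
Path 4: Mm ← Dd → Ee → Tt
  Ee is a chain here and Ee is conditioned on, so the path is blocked at Ee.
Since every path is blocked, d-separation holds.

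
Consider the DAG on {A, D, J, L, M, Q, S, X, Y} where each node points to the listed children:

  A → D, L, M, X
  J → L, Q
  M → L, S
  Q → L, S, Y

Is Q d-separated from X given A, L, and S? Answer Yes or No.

6 paths connect Q and X; each must be blocked for d-separation to hold:
  1. Q → L ← A → X — L:collider[open]; A:fork[blocks] ⇒ blocked
  2. Q → L ← M ← A → X — L:collider[open]; M:chain[open]; A:fork[blocks] ⇒ blocked
  3. Q ← J → L ← A → X — J:fork[open]; L:collider[open]; A:fork[blocks] ⇒ blocked
  4. Q ← J → L ← M ← A → X — J:fork[open]; L:collider[open]; M:chain[open]; A:fork[blocks] ⇒ blocked
  5. Q → S ← M ← A → X — S:collider[open]; M:chain[open]; A:fork[blocks] ⇒ blocked
  6. Q → S ← M → L ← A → X — S:collider[open]; M:fork[open]; L:collider[open]; A:fork[blocks] ⇒ blocked
All paths are blocked; Q ⊥ X | {A, L, S} holds.

Yes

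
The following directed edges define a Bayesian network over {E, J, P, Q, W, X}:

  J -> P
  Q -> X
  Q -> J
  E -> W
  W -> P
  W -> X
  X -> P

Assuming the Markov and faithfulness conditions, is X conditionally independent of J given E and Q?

Yes

3 paths connect X and J; each must be blocked for d-separation to hold:
  1. X ← Q → J — Q:fork[blocks] ⇒ blocked
  2. X ← W → P ← J — W:fork[open]; P:collider[blocks] ⇒ blocked
  3. X → P ← J — P:collider[blocks] ⇒ blocked
All paths are blocked; X ⊥ J | {E, Q} holds.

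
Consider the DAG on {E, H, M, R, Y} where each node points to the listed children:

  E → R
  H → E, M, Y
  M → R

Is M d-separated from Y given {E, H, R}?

2 paths connect M and Y; each must be blocked for d-separation to hold:
  1. M ← H → Y — H:fork[blocks] ⇒ blocked
  2. M → R ← E ← H → Y — R:collider[open]; E:chain[blocks]; H:fork[blocks] ⇒ blocked
All paths are blocked; M ⊥ Y | {E, H, R} holds.

Yes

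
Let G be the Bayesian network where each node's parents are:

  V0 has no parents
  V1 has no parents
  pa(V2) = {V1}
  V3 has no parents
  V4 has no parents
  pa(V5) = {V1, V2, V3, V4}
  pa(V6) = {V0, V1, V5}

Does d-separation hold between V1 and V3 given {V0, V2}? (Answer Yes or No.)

There are 3 undirected paths between V1 and V3; checking each against the conditioning set {V0, V2}:
Path 1: V1 → V6 ← V5 ← V3
  V6 is a collider here and neither V6 nor any of its descendants is conditioned on, so the collider stays closed — the path is blocked at V6.
Path 2: V1 → V5 ← V3
  V5 is a collider here and neither V5 nor any of its descendants is conditioned on, so the collider stays closed — the path is blocked at V5.
Path 3: V1 → V2 → V5 ← V3
  V2 is a chain here and V2 is conditioned on, so the path is blocked at V2.
All paths are blocked; V1 ⊥ V3 | {V0, V2} holds.

Yes — V1 and V3 are d-separated given {V0, V2}.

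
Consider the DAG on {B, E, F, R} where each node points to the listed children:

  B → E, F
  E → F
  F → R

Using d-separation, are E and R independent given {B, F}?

There are 2 undirected paths between E and R; checking each against the conditioning set {B, F}:
Path 1: E ← B → F → R
  B is a fork here and B is conditioned on, so the path is blocked at B.
Path 2: E → F → R
  F is a chain here and F is conditioned on, so the path is blocked at F.
All paths are blocked; E ⊥ R | {B, F} holds.

Yes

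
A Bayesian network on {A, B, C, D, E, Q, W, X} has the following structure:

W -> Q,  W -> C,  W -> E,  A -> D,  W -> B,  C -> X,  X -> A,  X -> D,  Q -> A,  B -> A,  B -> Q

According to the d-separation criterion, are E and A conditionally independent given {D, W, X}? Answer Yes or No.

There are 6 undirected paths between E and A; checking each against the conditioning set {D, W, X}:
  1. E ← W → B → Q → A — W:fork[blocks]; B:chain[open]; Q:chain[open] ⇒ blocked
  2. E ← W → B → A — W:fork[blocks]; B:chain[open] ⇒ blocked
  3. E ← W → Q ← B → A — W:fork[blocks]; Q:collider[open]; B:fork[open] ⇒ blocked
  4. E ← W → Q → A — W:fork[blocks]; Q:chain[open] ⇒ blocked
  5. E ← W → C → X → D ← A — W:fork[blocks]; C:chain[open]; X:chain[blocks]; D:collider[open] ⇒ blocked
  6. E ← W → C → X → A — W:fork[blocks]; C:chain[open]; X:chain[blocks] ⇒ blocked
Every path is blocked, so E and A are d-separated given {D, W, X}.

Yes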